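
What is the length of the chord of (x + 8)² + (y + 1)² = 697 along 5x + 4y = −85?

8√41

Express y = (−85 − 5x)/4 and substitute into the circle:
41x² + 1066x − 3567 = 0  ⟹  x² + 26x − 87 = 0
x = 3 or x = −29, giving (3, −25) and (−29, 15).
|(3, −25) − (−29, 15)| = √((32)² + (−40)²) = 8√41.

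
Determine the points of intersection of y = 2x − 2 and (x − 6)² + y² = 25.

(1, 0) and (3, 4)

Express y = 2x − 2 and substitute into the circle:
5x² − 20x + 15 = 0  ⟹  x² − 4x + 3 = 0
x = 3 or x = 1, giving (3, 4) and (1, 0).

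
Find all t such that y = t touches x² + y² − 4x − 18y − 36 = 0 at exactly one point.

The line touches the circle iff its distance from (2, 9) is 11:
|0·2 + 1·9 − t| / √1 = 11
|t − (9)| = 11, so t = 20 or t = −2.

t = −2 or t = 20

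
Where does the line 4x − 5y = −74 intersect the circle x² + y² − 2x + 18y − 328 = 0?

From the line, y = (74 + 4x)/5. Substituting:
41x² + 902x + 3936 = 0  ⟹  x² + 22x + 96 = 0
x = −6 or x = −16, giving (−6, 10) and (−16, 2).

(−16, 2) and (−6, 10)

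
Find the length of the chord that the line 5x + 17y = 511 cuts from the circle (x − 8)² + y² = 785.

√314

The distance from (8, 0) to the line is 471/√314, and r² = 785.
Chord = 2√(r² − d²) = 2·√(157/2) = √314.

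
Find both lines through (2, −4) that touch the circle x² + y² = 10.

Write the tangent as mx − y + (−4 − m·(2)) = 0 and set its distance from the centre to √10:
[m·(−2) − (4)]² = 10(m² + 1)
3m² − 8m − 3 = 0, so m = −1/3 or m = 3.
Through (2, −4) these give x + 3y = −10 and 3x − y = 10.

x + 3y = −10 and 3x − y = 10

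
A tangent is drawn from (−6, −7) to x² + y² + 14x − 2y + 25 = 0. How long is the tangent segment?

2√10

With centre O = (−7, 1), |OP|² = 65 and r² = 25.
The tangent meets the radius at right angles, so tangent² = |PO|² − r² = 65 − 25 = 40.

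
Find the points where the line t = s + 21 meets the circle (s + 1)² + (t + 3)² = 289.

(−16, 5) and (−9, 12)

From the line, t = s + 21. Substituting:
2s² + 50s + 288 = 0  ⟹  s² + 25s + 144 = 0
s = −9 or s = −16, giving (−9, 12) and (−16, 5).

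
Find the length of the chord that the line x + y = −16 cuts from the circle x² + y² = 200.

12√2

Substitute y = −x − 16:
2x² + 32x + 56 = 0  ⟹  x² + 16x + 28 = 0
x = −2 or x = −14, giving (−2, −14) and (−14, −2).
|(−2, −14) − (−14, −2)| = √((12)² + (−12)²) = 12√2.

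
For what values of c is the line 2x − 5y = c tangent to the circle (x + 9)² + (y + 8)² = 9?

Tangency holds when the distance from the centre (−9, −8) to the line equals the radius 3:
|2·(−9) − 5·(−8) − c| / √29 = 3
|c − (22)| = 3√29.

c = 22 ± 3√29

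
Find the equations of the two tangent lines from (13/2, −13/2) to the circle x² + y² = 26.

x + 5y = −26 and 5x + y = 26

Let a tangent through (13/2, −13/2) have slope m. Its distance from (0, 0) must equal √26:
[m·(−13/2) − (13/2)]² = 26(m² + 1)
5m² + 26m + 5 = 0, so m = −1/5 or m = −5.
With m = −1/5: x + 5y = −26. With m = −5: 5x + y = 26.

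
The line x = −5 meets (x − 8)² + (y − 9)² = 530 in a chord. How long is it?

38

The line gives x = −5. Substituting into the circle:
y² − 18y − 280 = 0
y = 28 or y = −10, giving (−5, 28) and (−5, −10).
Chord length = distance between (−5, 28) and (−5, −10) = √1444 = 38.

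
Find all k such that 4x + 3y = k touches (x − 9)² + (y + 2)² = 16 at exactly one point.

Tangency holds when the distance from the centre (9, −2) to the line equals the radius 4:
|4·9 + 3·(−2) − k| / √25 = 4
|k − (30)| = 4·5, so k = 50 or k = 10.

k = 10 or k = 50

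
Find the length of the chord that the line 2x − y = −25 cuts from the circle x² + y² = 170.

From the line, y = 2x + 25. Substituting:
5x² + 100x + 455 = 0  ⟹  x² + 20x + 91 = 0
x = −7 or x = −13, giving (−7, 11) and (−13, −1).
Chord length = distance between (−7, 11) and (−13, −1) = √180 = 6√5.

6√5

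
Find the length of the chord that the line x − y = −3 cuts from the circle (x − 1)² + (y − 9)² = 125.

The distance from (1, 9) to the line is 5/√2, and r² = 125.
Chord = 2√(r² − d²) = 2·√(225/2) = 15√2.

15√2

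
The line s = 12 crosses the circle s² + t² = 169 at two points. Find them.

(12, −5) and (12, 5)

The line gives s = 12. Substituting into the circle:
t² − 25 = 0
t = 5 or t = −5, giving (12, 5) and (12, −5).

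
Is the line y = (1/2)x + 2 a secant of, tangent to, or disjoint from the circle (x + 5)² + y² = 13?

secant

Substituting the line into the circle gives 5x² + 48x + 64 = 0.
Discriminant = (48)² − 4·5·(64) = 1024 > 0.
Two real roots: the line is a secant.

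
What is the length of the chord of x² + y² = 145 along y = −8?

From the line, y = −8. Substituting:
x² − 81 = 0
x = 9 or x = −9, giving (9, −8) and (−9, −8).
|(9, −8) − (−9, −8)| = √((18)² + (0)²) = 18.

18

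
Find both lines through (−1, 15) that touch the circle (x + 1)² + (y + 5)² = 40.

A line y − (15) = m(x − (−1)) is tangent when its distance from (−1, −5) is 2√10:
(0m − (−20))² = 40(m² + 1)
m² − 9 = 0, so m = −3 or m = 3.
With m = −3: 3x + y = 12. With m = 3: 3x − y = −18.

3x + y = 12 and 3x − y = −18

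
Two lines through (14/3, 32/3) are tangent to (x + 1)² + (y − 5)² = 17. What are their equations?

A line y − (32/3) = m(x − (14/3)) is tangent when its distance from (−1, 5) is √17:
[m·(−17/3) − (−17/3)]² = 17(m² + 1)
4m² − 17m + 4 = 0, so m = 4 or m = 1/4.
With m = 4: 4x − y = 8. With m = 1/4: x − 4y = −38.

4x − y = 8 and x − 4y = −38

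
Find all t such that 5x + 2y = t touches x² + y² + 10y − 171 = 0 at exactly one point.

t = −10 ± 14√29

The line touches the circle iff its distance from (0, −5) is 14:
|5·0 + 2·(−5) − t| / √29 = 14
|t − (−10)| = 14√29.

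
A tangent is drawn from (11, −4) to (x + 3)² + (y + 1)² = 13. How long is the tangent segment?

With centre O = (−3, −1), |OP|² = 205 and r² = 13.
Power of the point: PT² = |PO|² − r² = 192, so PT = 8√3.

8√3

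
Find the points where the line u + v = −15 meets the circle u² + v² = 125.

From the line, v = −u − 15. Substituting:
2u² + 30u + 100 = 0  ⟹  u² + 15u + 50 = 0
u = −5 or u = −10, giving (−5, −10) and (−10, −5).

(−10, −5) and (−5, −10)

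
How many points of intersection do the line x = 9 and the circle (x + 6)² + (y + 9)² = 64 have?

0

Substituting the line into the circle gives y² + 18y + 242 = 0.
Discriminant = (18)² − 4·1·(242) = −644 < 0.
No real roots: the line does not meet the circle.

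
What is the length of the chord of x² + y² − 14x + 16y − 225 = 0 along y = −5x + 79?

The distance from (7, −8) to the line is 52/√26, and r² = 338.
Chord = 2√(r² − d²) = 2·√(234) = 6√26.

6√26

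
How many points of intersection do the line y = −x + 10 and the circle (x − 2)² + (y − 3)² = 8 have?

Substituting the line into the circle gives 2x² − 18x + 45 = 0.
Δ = 324 − 360 = −36.
No real roots: the line does not meet the circle.

0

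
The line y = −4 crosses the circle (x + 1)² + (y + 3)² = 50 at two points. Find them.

Substitute y = −4:
x² + 2x − 48 = 0
x = 6 or x = −8, giving (6, −4) and (−8, −4).

(−8, −4) and (6, −4)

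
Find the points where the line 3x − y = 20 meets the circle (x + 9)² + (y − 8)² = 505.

(3, −11) and (12, 16)

Substitute y = 3x − 20:
10x² − 150x + 360 = 0  ⟹  x² − 15x + 36 = 0
x = 12 or x = 3, giving (12, 16) and (3, −11).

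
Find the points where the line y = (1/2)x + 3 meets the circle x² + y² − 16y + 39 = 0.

(0, 3) and (4, 5)

From the line, y = (6 + x)/2. Substituting:
5x² − 20x = 0  ⟹  x² − 4x = 0
x = 4 or x = 0, giving (4, 5) and (0, 3).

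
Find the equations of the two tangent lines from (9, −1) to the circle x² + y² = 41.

Write the tangent as mx − y + (−1 − m·(9)) = 0 and set its distance from the centre to √41:
[m·(−9) − (1)]² = 41(m² + 1)
20m² + 9m − 20 = 0, so m = −5/4 or m = 4/5.
Through (9, −1) these give 5x + 4y = 41 and 4x − 5y = 41.

5x + 4y = 41 and 4x − 5y = 41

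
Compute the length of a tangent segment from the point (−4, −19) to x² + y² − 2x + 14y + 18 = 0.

√137

With centre O = (1, −7), |OP|² = 169 and r² = 32.
By the tangent–radius right angle, tangent length = √(|PO|² − r²) = √137.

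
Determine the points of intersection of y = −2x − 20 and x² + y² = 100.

(−10, 0) and (−6, −8)

Express y = −2x − 20 and substitute into the circle:
5x² + 80x + 300 = 0  ⟹  x² + 16x + 60 = 0
x = −6 or x = −10, giving (−6, −8) and (−10, 0).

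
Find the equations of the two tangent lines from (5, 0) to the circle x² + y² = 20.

2x − y = 10 and 2x + y = 10

A line y − (0) = m(x − (5)) is tangent when its distance from (0, 0) is 2√5:
[m·(−5) − (0)]² = 20(m² + 1)
m² − 4 = 0, so m = 2 or m = −2.
Through (5, 0) these give 2x − y = 10 and 2x + y = 10.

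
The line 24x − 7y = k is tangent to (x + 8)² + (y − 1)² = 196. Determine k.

k = −549 or k = 151

The line touches the circle iff its distance from (−8, 1) is 14:
|24·(−8) − 7·1 − k| / √625 = 14
|k − (−199)| = 14·25, so k = 151 or k = −549.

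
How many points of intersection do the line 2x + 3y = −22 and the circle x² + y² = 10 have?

0

Substituting the line into the circle gives 13x² + 88x + 394 = 0.
Δ = 7744 − 20488 = −12744.
No real roots: the line does not meet the circle.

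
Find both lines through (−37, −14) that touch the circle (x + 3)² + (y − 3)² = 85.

6x − 7y = −124 and 2x − 9y = 52

Let a tangent through (−37, −14) have slope m. Its distance from (−3, 3) must equal √85:
[m·(34) − (17)]² = 85(m² + 1)
63m² − 68m + 12 = 0, so m = 6/7 or m = 2/9.
Through (−37, −14) these give 6x − 7y = −124 and 2x − 9y = 52.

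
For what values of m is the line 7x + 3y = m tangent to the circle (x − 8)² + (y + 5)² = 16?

The line touches the circle iff its distance from (8, −5) is 4:
|7·8 + 3·(−5) − m| / √58 = 4
|m − (41)| = 4√58.

m = 41 ± 4√58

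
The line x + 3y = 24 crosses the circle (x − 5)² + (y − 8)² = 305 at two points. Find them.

(−12, 12) and (21, 1)

Substitute y = (24 − x)/3:
10x² − 90x − 2520 = 0  ⟹  x² − 9x − 252 = 0
x = 21 or x = −12, giving (21, 1) and (−12, 12).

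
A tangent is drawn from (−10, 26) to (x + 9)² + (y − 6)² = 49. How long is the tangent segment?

4√22

The centre is (−9, 6) and r = 7. The square of the distance from P to the centre is 1 + 400 = 401.
The tangent meets the radius at right angles, so tangent² = |PO|² − r² = 401 − 49 = 352.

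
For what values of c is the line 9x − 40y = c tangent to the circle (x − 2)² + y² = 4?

c = −64 or c = 100

For a tangent, require d(centre, line) = r = 2.
|9·2 − 40·0 − c| / √1681 = 2
|c − (18)| = 2·41, so c = 100 or c = −64.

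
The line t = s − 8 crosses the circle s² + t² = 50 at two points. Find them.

(1, −7) and (7, −1)

Substitute t = s − 8:
2s² − 16s + 14 = 0  ⟹  s² − 8s + 7 = 0
s = 7 or s = 1, giving (7, −1) and (1, −7).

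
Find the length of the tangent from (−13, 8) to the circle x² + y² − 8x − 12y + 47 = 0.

12√2

Centre (4, 6), r² = 5. |PO|² = (−17)² + (2)² = 293.
The tangent meets the radius at right angles, so tangent² = |PO|² − r² = 293 − 5 = 288.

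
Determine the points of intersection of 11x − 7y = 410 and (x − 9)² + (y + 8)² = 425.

From the line, y = (−410 + 11x)/7. Substituting:
170x² − 8670x + 108460 = 0  ⟹  x² − 51x + 638 = 0
x = 29 or x = 22, giving (29, −13) and (22, −24).

(22, −24) and (29, −13)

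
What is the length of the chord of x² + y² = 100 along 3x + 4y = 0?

20

The distance from (0, 0) to the line is 0/√25, and r² = 100.
Half the chord is √(r² − d²) = √(100), so the full chord is 20.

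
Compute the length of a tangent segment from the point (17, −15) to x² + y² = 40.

√474

Centre (0, 0), r² = 40. |PO|² = (17)² + (−15)² = 514.
Power of the point: PT² = |PO|² − r² = 474, so PT = √474.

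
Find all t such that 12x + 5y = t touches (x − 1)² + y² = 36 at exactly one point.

t = −66 or t = 90

For a tangent, require d(centre, line) = r = 6.
|12·1 + 5·0 − t| / √169 = 6
|t − (12)| = 6·13, so t = 90 or t = −66.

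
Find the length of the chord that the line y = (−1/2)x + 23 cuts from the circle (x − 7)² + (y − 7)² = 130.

Centre (7, 7), r² = 130. Perpendicular distance d from centre to line = |−25| / √5 = 25/√5.
Chord = 2√(r² − d²) = 2·√(5) = 2√5.

2√5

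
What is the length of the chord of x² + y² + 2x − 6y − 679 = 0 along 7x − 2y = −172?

The distance from (−1, 3) to the line is 159/√53, and r² = 689.
Half the chord is √(r² − d²) = √(212), so the full chord is 4√53.

4√53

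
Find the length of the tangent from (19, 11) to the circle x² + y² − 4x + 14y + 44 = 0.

Centre (2, −7), r² = 9. |PO|² = (17)² + (18)² = 613.
By the tangent–radius right angle, tangent length = √(|PO|² − r²) = √604 = 2√151.

2√151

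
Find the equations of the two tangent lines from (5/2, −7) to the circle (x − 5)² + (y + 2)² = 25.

4x + 3y = −11 and y = −7

A line y − (−7) = m(x − (5/2)) is tangent when its distance from (5, −2) is 5:
(5/2m − (5))² = 25(m² + 1)
3m² + 4m = 0, so m = −4/3 or m = 0.
Through (5/2, −7) these give 4x + 3y = −11 and y = −7.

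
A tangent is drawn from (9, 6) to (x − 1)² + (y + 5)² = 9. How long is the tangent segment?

4√11

The centre is (1, −5) and r = 3. The square of the distance from P to the centre is 64 + 121 = 185.
By the tangent–radius right angle, tangent length = √(|PO|² − r²) = √176 = 4√11.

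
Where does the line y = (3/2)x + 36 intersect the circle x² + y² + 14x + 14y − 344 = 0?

(−28, −6) and (−16, 12)

Substitute y = (72 + 3x)/2:
13x² + 572x + 5824 = 0  ⟹  x² + 44x + 448 = 0
x = −16 or x = −28, giving (−16, 12) and (−28, −6).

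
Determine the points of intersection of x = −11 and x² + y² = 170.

The line gives x = −11. Substituting into the circle:
y² − 49 = 0
y = 7 or y = −7, giving (−11, 7) and (−11, −7).

(−11, −7) and (−11, 7)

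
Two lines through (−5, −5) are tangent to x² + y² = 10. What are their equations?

A line y − (−5) = m(x − (−5)) is tangent when its distance from (0, 0) is √10:
[m·(5) − (5)]² = 10(m² + 1)
3m² − 10m + 3 = 0, so m = 3 or m = 1/3.
Through (−5, −5) these give 3x − y = −10 and x − 3y = 10.

3x − y = −10 and x − 3y = 10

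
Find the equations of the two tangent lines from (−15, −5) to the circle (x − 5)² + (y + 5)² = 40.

A line y − (−5) = m(x − (−15)) is tangent when its distance from (5, −5) is 2√10:
(20m − (0))² = 40(m² + 1)
9m² − 1 = 0, so m = 1/3 or m = −1/3.
With m = 1/3: x − 3y = 0. With m = −1/3: x + 3y = −30.

x − 3y = 0 and x + 3y = −30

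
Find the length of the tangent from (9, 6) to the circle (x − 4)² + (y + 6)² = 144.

Centre (4, −6), r² = 144. |PO|² = (5)² + (12)² = 169.
Power of the point: PT² = |PO|² − r² = 25, so PT = 5.

5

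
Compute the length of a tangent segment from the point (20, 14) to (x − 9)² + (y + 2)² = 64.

The centre is (9, −2) and r = 8. The square of the distance from P to the centre is 121 + 256 = 377.
Power of the point: PT² = |PO|² − r² = 313, so PT = √313.

√313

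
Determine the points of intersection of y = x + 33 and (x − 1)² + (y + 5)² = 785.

(−22, 11) and (−15, 18)

From the line, y = x + 33. Substituting:
2x² + 74x + 660 = 0  ⟹  x² + 37x + 330 = 0
x = −15 or x = −22, giving (−15, 18) and (−22, 11).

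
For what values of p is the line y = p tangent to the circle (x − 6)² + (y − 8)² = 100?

p = −2 or p = 18

The line touches the circle iff its distance from (6, 8) is 10:
|0·6 + 1·8 − p| / √1 = 10
|p − (8)| = 10, so p = 18 or p = −2.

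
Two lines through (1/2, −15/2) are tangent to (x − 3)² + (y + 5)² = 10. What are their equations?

A line y − (−15/2) = m(x − (1/2)) is tangent when its distance from (3, −5) is √10:
(5/2m − (5/2))² = 10(m² + 1)
3m² + 10m + 3 = 0, so m = −1/3 or m = −3.
With m = −1/3: x + 3y = −22. With m = −3: 3x + y = −6.

x + 3y = −22 and 3x + y = −6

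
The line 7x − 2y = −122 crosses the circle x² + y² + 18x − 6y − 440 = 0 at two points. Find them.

(−22, −16) and (−10, 26)

Substitute y = (122 + 7x)/2:
53x² + 1696x + 11660 = 0  ⟹  x² + 32x + 220 = 0
x = −10 or x = −22, giving (−10, 26) and (−22, −16).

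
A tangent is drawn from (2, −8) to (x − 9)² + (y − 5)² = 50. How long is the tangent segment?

The centre is (9, 5) and r = 5√2. The square of the distance from P to the centre is 49 + 169 = 218.
The tangent meets the radius at right angles, so tangent² = |PO|² − r² = 218 − 50 = 168.

2√42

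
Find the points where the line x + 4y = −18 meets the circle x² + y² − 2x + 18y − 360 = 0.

Express y = (−18 − x)/4 and substitute into the circle:
17x² − 68x − 6732 = 0  ⟹  x² − 4x − 396 = 0
x = 22 or x = −18, giving (22, −10) and (−18, 0).

(−18, 0) and (22, −10)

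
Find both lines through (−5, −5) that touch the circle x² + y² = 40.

x + 3y = −20 and 3x + y = −20

Let a tangent through (−5, −5) have slope m. Its distance from (0, 0) must equal 2√10:
(5m − (5))² = 40(m² + 1)
3m² + 10m + 3 = 0, so m = −1/3 or m = −3.
Through (−5, −5) these give x + 3y = −20 and 3x + y = −20.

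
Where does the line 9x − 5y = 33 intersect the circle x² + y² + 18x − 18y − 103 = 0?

(2, −3) and (7, 6)

Express y = (−33 + 9x)/5 and substitute into the circle:
106x² − 954x + 1484 = 0  ⟹  x² − 9x + 14 = 0
x = 7 or x = 2, giving (7, 6) and (2, −3).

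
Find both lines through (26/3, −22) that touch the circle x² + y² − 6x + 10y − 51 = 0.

Write the tangent as mx − y + (−22 − m·(26/3)) = 0 and set its distance from the centre to √85:
(−17/3m − (17))² = 85(m² + 1)
14m² − 51m − 54 = 0, so m = 9/2 or m = −6/7.
With m = 9/2: 9x − 2y = 122. With m = −6/7: 6x + 7y = −102.

9x − 2y = 122 and 6x + 7y = −102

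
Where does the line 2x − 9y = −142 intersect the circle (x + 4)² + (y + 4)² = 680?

(−26, 10) and (10, 18)

From the line, y = (142 + 2x)/9. Substituting:
85x² + 1360x − 22100 = 0  ⟹  x² + 16x − 260 = 0
x = 10 or x = −26, giving (10, 18) and (−26, 10).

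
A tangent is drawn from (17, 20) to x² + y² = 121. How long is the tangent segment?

With centre O = (0, 0), |OP|² = 689 and r² = 121.
By the tangent–radius right angle, tangent length = √(|PO|² − r²) = √568 = 2√142.

2√142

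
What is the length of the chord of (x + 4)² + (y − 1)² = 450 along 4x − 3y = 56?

The distance from (−4, 1) to the line is 75/√25, and r² = 450.
Half the chord is √(r² − d²) = √(225), so the full chord is 30.

30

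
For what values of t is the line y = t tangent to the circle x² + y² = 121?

t = −11 or t = 11

Tangency holds when the distance from the centre (0, 0) to the line equals the radius 11:
|0·0 + 1·0 − t| / √1 = 11
|t| = 11, so t = 11 or t = −11.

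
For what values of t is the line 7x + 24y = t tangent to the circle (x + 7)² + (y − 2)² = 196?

t = −351 or t = 349

Tangency holds when the distance from the centre (−7, 2) to the line equals the radius 14:
|7·(−7) + 24·2 − t| / √625 = 14
|t − (−1)| = 14·25, so t = 349 or t = −351.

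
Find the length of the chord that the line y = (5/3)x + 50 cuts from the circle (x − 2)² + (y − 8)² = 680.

4√34

Substitute y = (150 + 5x)/3:
34x² + 1224x + 9792 = 0  ⟹  x² + 36x + 288 = 0
x = −12 or x = −24, giving (−12, 30) and (−24, 10).
Chord length = distance between (−12, 30) and (−24, 10) = √544 = 4√34.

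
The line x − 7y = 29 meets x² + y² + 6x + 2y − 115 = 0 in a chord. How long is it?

From the line, y = (−29 + x)/7. Substituting:
50x² + 250x − 5200 = 0  ⟹  x² + 5x − 104 = 0
x = 8 or x = −13, giving (8, −3) and (−13, −6).
Chord length = distance between (8, −3) and (−13, −6) = √450 = 15√2.

15√2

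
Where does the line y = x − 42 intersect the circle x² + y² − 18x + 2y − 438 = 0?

(23, −19) and (27, −15)

Substitute y = x − 42:
2x² − 100x + 1242 = 0  ⟹  x² − 50x + 621 = 0
x = 27 or x = 23, giving (27, −15) and (23, −19).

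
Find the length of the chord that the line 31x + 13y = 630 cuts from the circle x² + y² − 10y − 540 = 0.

The distance from (0, 5) to the line is 565/√1130, and r² = 565.
Half the chord is √(r² − d²) = √(565/2), so the full chord is √1130.

√1130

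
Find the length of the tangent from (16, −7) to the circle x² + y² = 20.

√285

The centre is (0, 0) and r = 2√5. The square of the distance from P to the centre is 256 + 49 = 305.
Power of the point: PT² = |PO|² − r² = 285, so PT = √285.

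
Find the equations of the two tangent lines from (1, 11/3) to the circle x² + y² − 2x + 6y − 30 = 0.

x + 3y = 12 and x − 3y = −10

Let a tangent through (1, 11/3) have slope m. Its distance from (1, −3) must equal 2√10:
[m·(0) − (−20/3)]² = 40(m² + 1)
9m² − 1 = 0, so m = −1/3 or m = 1/3.
Through (1, 11/3) these give x + 3y = 12 and x − 3y = −10.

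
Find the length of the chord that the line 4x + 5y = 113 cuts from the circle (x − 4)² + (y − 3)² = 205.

From the line, y = (113 − 4x)/5. Substituting:
41x² − 984x + 4879 = 0  ⟹  x² − 24x + 119 = 0
x = 17 or x = 7, giving (17, 9) and (7, 17).
|(17, 9) − (7, 17)| = √((10)² + (−8)²) = 2√41.

2√41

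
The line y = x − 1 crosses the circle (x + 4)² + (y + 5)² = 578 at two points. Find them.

(−21, −22) and (13, 12)

Substitute y = x − 1:
2x² + 16x − 546 = 0  ⟹  x² + 8x − 273 = 0
x = 13 or x = −21, giving (13, 12) and (−21, −22).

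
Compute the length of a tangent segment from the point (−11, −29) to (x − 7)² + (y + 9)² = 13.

3√79

With centre O = (7, −9), |OP|² = 724 and r² = 13.
Power of the point: PT² = |PO|² − r² = 711, so PT = 3√79.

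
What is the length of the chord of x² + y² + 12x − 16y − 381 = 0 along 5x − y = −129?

5√26

Substitute y = 5x + 129:
26x² + 1222x + 14196 = 0  ⟹  x² + 47x + 546 = 0
x = −21 or x = −26, giving (−21, 24) and (−26, −1).
|(−21, 24) − (−26, −1)| = √((5)² + (25)²) = 5√26.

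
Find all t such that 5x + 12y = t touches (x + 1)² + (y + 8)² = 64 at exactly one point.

t = −205 or t = 3

For a tangent, require d(centre, line) = r = 8.
|5·(−1) + 12·(−8) − t| / √169 = 8
|t − (−101)| = 8·13, so t = 3 or t = −205.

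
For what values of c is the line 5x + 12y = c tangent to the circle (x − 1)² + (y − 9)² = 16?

c = 61 or c = 165

For a tangent, require d(centre, line) = r = 4.
|5·1 + 12·9 − c| / √169 = 4
|c − (113)| = 4·13, so c = 165 or c = 61.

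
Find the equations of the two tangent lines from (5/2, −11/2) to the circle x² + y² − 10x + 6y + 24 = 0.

3x + y = 2 and x + 3y = −14

A line y − (−11/2) = m(x − (5/2)) is tangent when its distance from (5, −3) is √10:
(5/2m − (5/2))² = 10(m² + 1)
3m² + 10m + 3 = 0, so m = −3 or m = −1/3.
With m = −3: 3x + y = 2. With m = −1/3: x + 3y = −14.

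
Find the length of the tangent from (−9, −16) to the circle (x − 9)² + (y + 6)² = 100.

18

Centre (9, −6), r² = 100. |PO|² = (−18)² + (−10)² = 424.
Power of the point: PT² = |PO|² − r² = 324, so PT = 18.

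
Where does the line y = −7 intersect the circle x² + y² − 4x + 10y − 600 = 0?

Substitute y = −7:
x² − 4x − 621 = 0
x = 27 or x = −23, giving (27, −7) and (−23, −7).

(−23, −7) and (27, −7)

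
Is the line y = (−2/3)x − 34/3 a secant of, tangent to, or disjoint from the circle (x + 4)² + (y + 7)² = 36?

secant

Substituting the line into the circle gives 13x² + 124x − 11 = 0.
Discriminant = (124)² − 4·13·(−11) = 15948 > 0.
Two real roots: the line is a secant.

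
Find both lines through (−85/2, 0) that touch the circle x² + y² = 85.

2x − 9y = −85 and 2x + 9y = −85

Let a tangent through (−85/2, 0) have slope m. Its distance from (0, 0) must equal √85:
(85/2m − (0))² = 85(m² + 1)
81m² − 4 = 0, so m = 2/9 or m = −2/9.
Through (−85/2, 0) these give 2x − 9y = −85 and 2x + 9y = −85.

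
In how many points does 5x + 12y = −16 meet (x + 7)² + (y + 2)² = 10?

d² = (5·(−7) + 12·(−2) − (−16))²/169 = 1849/169; r² = 10.
Since d² > r², the line lies outside the circle.

0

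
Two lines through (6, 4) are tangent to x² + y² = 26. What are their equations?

5x − y = 26 and x + 5y = 26

A line y − (4) = m(x − (6)) is tangent when its distance from (0, 0) is √26:
[m·(−6) − (−4)]² = 26(m² + 1)
5m² − 24m − 5 = 0, so m = 5 or m = −1/5.
With m = 5: 5x − y = 26. With m = −1/5: x + 5y = 26.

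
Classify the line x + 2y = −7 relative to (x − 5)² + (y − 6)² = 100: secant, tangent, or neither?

neither

Centre (5, 6), r² = 100. Distance² from centre to line = (24)²/5 = 576/5.
Since d² > r², the line lies outside the circle.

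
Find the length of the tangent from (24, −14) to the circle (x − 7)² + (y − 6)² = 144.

Centre (7, 6), r² = 144. |PO|² = (17)² + (−20)² = 689.
Power of the point: PT² = |PO|² − r² = 545, so PT = √545.

√545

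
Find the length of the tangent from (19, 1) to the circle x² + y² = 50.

With centre O = (0, 0), |OP|² = 362 and r² = 50.
By the tangent–radius right angle, tangent length = √(|PO|² − r²) = √312 = 2√78.

2√78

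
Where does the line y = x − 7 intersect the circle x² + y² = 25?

(3, −4) and (4, −3)

From the line, y = x − 7. Substituting:
2x² − 14x + 24 = 0  ⟹  x² − 7x + 12 = 0
x = 4 or x = 3, giving (4, −3) and (3, −4).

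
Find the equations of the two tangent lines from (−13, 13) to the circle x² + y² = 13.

Let a tangent through (−13, 13) have slope m. Its distance from (0, 0) must equal √13:
[m·(13) − (−13)]² = 13(m² + 1)
6m² + 13m + 6 = 0, so m = −3/2 or m = −2/3.
With m = −3/2: 3x + 2y = −13. With m = −2/3: 2x + 3y = 13.

3x + 2y = −13 and 2x + 3y = 13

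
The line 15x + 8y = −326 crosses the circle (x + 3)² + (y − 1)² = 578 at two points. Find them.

From the line, y = (−326 − 15x)/8. Substituting:
289x² + 10404x + 75140 = 0  ⟹  x² + 36x + 260 = 0
x = −10 or x = −26, giving (−10, −22) and (−26, 8).

(−26, 8) and (−10, −22)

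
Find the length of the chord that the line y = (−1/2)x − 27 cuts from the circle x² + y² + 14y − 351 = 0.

8√5

Express y = (−54 − x)/2 and substitute into the circle:
5x² + 80x = 0  ⟹  x² + 16x = 0
x = 0 or x = −16, giving (0, −27) and (−16, −19).
|(0, −27) − (−16, −19)| = √((16)² + (−8)²) = 8√5.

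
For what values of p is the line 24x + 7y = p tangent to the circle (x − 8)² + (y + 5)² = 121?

For a tangent, require d(centre, line) = r = 11.
|24·8 + 7·(−5) − p| / √625 = 11
|p − (157)| = 11·25, so p = 432 or p = −118.

p = −118 or p = 432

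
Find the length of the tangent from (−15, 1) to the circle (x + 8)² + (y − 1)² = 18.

Centre (−8, 1), r² = 18. |PO|² = (−7)² + (0)² = 49.
By the tangent–radius right angle, tangent length = √(|PO|² − r²) = √31.

√31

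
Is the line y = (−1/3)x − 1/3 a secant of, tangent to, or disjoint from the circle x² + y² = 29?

secant

Substituting the line into the circle gives 10x² + 2x − 260 = 0.
Δ = 4 − (−10400) = 10404.
Two real roots: the line is a secant.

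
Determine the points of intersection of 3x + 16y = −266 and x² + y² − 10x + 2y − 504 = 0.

(−14, −14) and (18, −20)

Substitute y = (−266 − 3x)/16:
265x² − 1060x − 66780 = 0  ⟹  x² − 4x − 252 = 0
x = 18 or x = −14, giving (18, −20) and (−14, −14).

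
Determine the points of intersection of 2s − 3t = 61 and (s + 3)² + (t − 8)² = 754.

Substitute t = (−61 + 2s)/3:
13s² − 286s + 520 = 0  ⟹  s² − 22s + 40 = 0
s = 20 or s = 2, giving (20, −7) and (2, −19).

(2, −19) and (20, −7)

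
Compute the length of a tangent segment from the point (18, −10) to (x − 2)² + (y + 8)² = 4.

The centre is (2, −8) and r = 2. The square of the distance from P to the centre is 256 + 4 = 260.
By the tangent–radius right angle, tangent length = √(|PO|² − r²) = √256 = 16.

16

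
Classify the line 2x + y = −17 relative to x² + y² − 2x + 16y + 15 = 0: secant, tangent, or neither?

secant

Substituting the line into the circle gives 5x² + 34x + 32 = 0.
Discriminant = (34)² − 4·5·(32) = 516 > 0.
Two real roots: the line is a secant.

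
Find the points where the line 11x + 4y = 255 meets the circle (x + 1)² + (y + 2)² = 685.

(17, 17) and (25, −5)

Substitute y = (255 − 11x)/4:
137x² − 5754x + 58225 = 0  ⟹  x² − 42x + 425 = 0
x = 25 or x = 17, giving (25, −5) and (17, 17).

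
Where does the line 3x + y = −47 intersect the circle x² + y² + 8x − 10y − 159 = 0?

From the line, y = −3x − 47. Substituting:
10x² + 320x + 2520 = 0  ⟹  x² + 32x + 252 = 0
x = −14 or x = −18, giving (−14, −5) and (−18, 7).

(−18, 7) and (−14, −5)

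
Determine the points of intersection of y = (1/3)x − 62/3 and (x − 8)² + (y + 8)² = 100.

Express y = (−62 + x)/3 and substitute into the circle:
10x² − 220x + 1120 = 0  ⟹  x² − 22x + 112 = 0
x = 14 or x = 8, giving (14, −16) and (8, −18).

(8, −18) and (14, −16)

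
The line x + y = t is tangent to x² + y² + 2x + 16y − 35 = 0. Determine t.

Tangency holds when the distance from the centre (−1, −8) to the line equals the radius 10:
|1·(−1) + 1·(−8) − t| / √2 = 10
|t − (−9)| = 10√2.

t = −9 ± 10√2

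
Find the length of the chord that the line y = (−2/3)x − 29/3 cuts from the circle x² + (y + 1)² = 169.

6√13

The distance from (0, −1) to the line is 26/√13, and r² = 169.
Chord = 2√(r² − d²) = 2·√(117) = 6√13.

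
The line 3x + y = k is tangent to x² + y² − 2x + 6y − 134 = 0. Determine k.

Tangency holds when the distance from the centre (1, −3) to the line equals the radius 12:
|3·1 + 1·(−3) − k| / √10 = 12
|k| = 12√10.

k = ±12√10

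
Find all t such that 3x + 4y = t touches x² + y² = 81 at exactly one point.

t = −45 or t = 45

The line touches the circle iff its distance from (0, 0) is 9:
|3·0 + 4·0 − t| / √25 = 9
|t| = 9·5, so t = 45 or t = −45.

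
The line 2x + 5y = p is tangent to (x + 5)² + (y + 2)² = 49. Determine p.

p = −20 ± 7√29

For a tangent, require d(centre, line) = r = 7.
|2·(−5) + 5·(−2) − p| / √29 = 7
|p − (−20)| = 7√29.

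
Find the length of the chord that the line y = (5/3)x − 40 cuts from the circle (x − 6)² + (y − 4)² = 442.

From the line, y = (−120 + 5x)/3. Substituting:
34x² − 1428x + 13770 = 0  ⟹  x² − 42x + 405 = 0
x = 27 or x = 15, giving (27, 5) and (15, −15).
Chord length = distance between (27, 5) and (15, −15) = √544 = 4√34.

4√34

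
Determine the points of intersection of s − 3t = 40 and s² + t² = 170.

From the line, t = (−40 + s)/3. Substituting:
10s² − 80s + 70 = 0  ⟹  s² − 8s + 7 = 0
s = 7 or s = 1, giving (7, −11) and (1, −13).

(1, −13) and (7, −11)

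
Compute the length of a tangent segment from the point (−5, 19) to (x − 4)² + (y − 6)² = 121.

√129

With centre O = (4, 6), |OP|² = 250 and r² = 121.
The tangent meets the radius at right angles, so tangent² = |PO|² − r² = 250 − 121 = 129.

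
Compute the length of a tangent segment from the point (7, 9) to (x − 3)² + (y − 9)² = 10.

√6

With centre O = (3, 9), |OP|² = 16 and r² = 10.
Power of the point: PT² = |PO|² − r² = 6, so PT = √6.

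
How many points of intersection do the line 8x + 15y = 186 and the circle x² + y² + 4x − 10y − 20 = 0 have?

d² = (8·(−2) + 15·5 − (186))²/289 = 16129/289; r² = 49.
Since d² > r², the line lies outside the circle.

0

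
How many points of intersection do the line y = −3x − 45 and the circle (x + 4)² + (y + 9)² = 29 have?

0

d² = (3·(−4) + 1·(−9) − (−45))²/10 = 288/5; r² = 29.
Since d² > r², the line lies outside the circle.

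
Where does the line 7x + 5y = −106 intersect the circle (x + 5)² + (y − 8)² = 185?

Substitute y = (−106 − 7x)/5:
74x² + 2294x + 17316 = 0  ⟹  x² + 31x + 234 = 0
x = −13 or x = −18, giving (−13, −3) and (−18, 4).

(−18, 4) and (−13, −3)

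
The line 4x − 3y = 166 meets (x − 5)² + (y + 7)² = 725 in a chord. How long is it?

20

The distance from (5, −7) to the line is 125/√25, and r² = 725.
Chord = 2√(r² − d²) = 2·√(100) = 20.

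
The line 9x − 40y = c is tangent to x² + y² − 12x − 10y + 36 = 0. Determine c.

c = −351 or c = 59

Tangency holds when the distance from the centre (6, 5) to the line equals the radius 5:
|9·6 − 40·5 − c| / √1681 = 5
|c − (−146)| = 5·41, so c = 59 or c = −351.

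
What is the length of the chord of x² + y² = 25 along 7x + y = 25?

Express y = −7x + 25 and substitute into the circle:
50x² − 350x + 600 = 0  ⟹  x² − 7x + 12 = 0
x = 4 or x = 3, giving (4, −3) and (3, 4).
|(4, −3) − (3, 4)| = √((1)² + (−7)²) = 5√2.

5√2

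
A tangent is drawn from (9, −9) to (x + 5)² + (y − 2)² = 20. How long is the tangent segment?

3√33

The centre is (−5, 2) and r = 2√5. The square of the distance from P to the centre is 196 + 121 = 317.
Power of the point: PT² = |PO|² − r² = 297, so PT = 3√33.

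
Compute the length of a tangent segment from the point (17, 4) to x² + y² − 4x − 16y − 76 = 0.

Centre (2, 8), r² = 144. |PO|² = (15)² + (−4)² = 241.
Power of the point: PT² = |PO|² − r² = 97, so PT = √97.

√97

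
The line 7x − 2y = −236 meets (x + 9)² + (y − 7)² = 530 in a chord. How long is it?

Centre (−9, 7), r² = 530. Perpendicular distance d from centre to line = |159| / √53 = 159/√53.
Chord = 2√(r² − d²) = 2·√(53) = 2√53.

2√53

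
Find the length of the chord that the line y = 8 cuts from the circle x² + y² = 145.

18

From the line, y = 8. Substituting:
x² − 81 = 0
x = 9 or x = −9, giving (9, 8) and (−9, 8).
|(9, 8) − (−9, 8)| = √((18)² + (0)²) = 18.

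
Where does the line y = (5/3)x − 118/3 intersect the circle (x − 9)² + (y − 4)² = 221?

Express y = (−118 + 5x)/3 and substitute into the circle:
34x² − 1462x + 15640 = 0  ⟹  x² − 43x + 460 = 0
x = 23 or x = 20, giving (23, −1) and (20, −6).

(20, −6) and (23, −1)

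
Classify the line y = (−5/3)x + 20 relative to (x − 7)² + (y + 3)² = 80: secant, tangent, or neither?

secant

d² = (5·7 + 3·(−3) − (60))²/34 = 34; r² = 80.
Since d² < r², the line cuts the circle twice.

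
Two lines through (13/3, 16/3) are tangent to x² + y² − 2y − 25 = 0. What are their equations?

5x + y = 27 and x + 5y = 31

A line y − (16/3) = m(x − (13/3)) is tangent when its distance from (0, 1) is √26:
(−13/3m − (−13/3))² = 26(m² + 1)
5m² + 26m + 5 = 0, so m = −5 or m = −1/5.
Through (13/3, 16/3) these give 5x + y = 27 and x + 5y = 31.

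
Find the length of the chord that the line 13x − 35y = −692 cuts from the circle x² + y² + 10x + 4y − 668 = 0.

√1394

From the line, y = (692 + 13x)/35. Substituting:
1394x² + 32062x − 242556 = 0  ⟹  x² + 23x − 174 = 0
x = 6 or x = −29, giving (6, 22) and (−29, 9).
Chord length = distance between (6, 22) and (−29, 9) = √1394 = √1394.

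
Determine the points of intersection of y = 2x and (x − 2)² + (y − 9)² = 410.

(−5, −10) and (13, 26)

From the line, y = 2x. Substituting:
5x² − 40x − 325 = 0  ⟹  x² − 8x − 65 = 0
x = 13 or x = −5, giving (13, 26) and (−5, −10).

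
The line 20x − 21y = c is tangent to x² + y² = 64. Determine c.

c = −232 or c = 232

For a tangent, require d(centre, line) = r = 8.
|20·0 − 21·0 − c| / √841 = 8
|c| = 8·29, so c = 232 or c = −232.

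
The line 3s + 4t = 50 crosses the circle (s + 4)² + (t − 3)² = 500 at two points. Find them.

Substitute t = (50 − 3s)/4:
25s² − 100s − 6300 = 0  ⟹  s² − 4s − 252 = 0
s = 18 or s = −14, giving (18, −1) and (−14, 23).

(−14, 23) and (18, −1)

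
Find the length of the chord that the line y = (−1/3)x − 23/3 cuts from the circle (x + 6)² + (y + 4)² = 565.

15√10

Centre (−6, −4), r² = 565. Perpendicular distance d from centre to line = |5| / √10 = 5/√10.
Chord = 2√(r² − d²) = 2·√(1125/2) = 15√10.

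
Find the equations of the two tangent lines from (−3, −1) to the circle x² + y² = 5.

Let a tangent through (−3, −1) have slope m. Its distance from (0, 0) must equal √5:
[m·(3) − (1)]² = 5(m² + 1)
2m² − 3m − 2 = 0, so m = 2 or m = −1/2.
Through (−3, −1) these give 2x − y = −5 and x + 2y = −5.

2x − y = −5 and x + 2y = −5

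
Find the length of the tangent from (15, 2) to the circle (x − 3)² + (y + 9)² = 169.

4√6

The centre is (3, −9) and r = 13. The square of the distance from P to the centre is 144 + 121 = 265.
The tangent meets the radius at right angles, so tangent² = |PO|² − r² = 265 − 169 = 96.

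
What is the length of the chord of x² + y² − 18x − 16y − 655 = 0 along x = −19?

The distance from (9, 8) to the line is 28, and r² = 800.
Chord = 2√(r² − d²) = 2·√(16) = 8.

8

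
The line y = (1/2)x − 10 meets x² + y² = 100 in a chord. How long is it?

4√5

Centre (0, 0), r² = 100. Perpendicular distance d from centre to line = |−20| / √5 = 20/√5.
Half the chord is √(r² − d²) = √(20), so the full chord is 4√5.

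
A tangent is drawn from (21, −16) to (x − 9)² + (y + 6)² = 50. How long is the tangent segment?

The centre is (9, −6) and r = 5√2. The square of the distance from P to the centre is 144 + 100 = 244.
Power of the point: PT² = |PO|² − r² = 194, so PT = √194.

√194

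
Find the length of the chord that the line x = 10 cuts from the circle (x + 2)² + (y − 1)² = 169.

Centre (−2, 1), r² = 169. Perpendicular distance d from centre to line = |−12| / √1 = 12.
Half the chord is √(r² − d²) = √(25), so the full chord is 10.

10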